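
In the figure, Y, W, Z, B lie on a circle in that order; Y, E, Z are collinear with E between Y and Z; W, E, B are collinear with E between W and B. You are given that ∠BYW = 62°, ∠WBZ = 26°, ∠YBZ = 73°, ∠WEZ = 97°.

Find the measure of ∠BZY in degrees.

∠BZY = 71°

1. ∠WYZ = 26°  [same arc WZ]
2. ∠WEY = 83°  [linear pair at E on YZ]
3. ∠BWY = 71°  [△YEW]
4. ∠BZY = 71°  [same arc YB]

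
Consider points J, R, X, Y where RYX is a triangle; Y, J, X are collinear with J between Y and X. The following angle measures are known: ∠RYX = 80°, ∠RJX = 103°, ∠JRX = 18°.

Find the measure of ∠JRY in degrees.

1. ∠JYR = 80°  [J on ray YX]
2. ∠RJY = 77°  [linear pair at J on YX]
3. ∠JRY = 23°  [△RYJ]

∠JRY = 23°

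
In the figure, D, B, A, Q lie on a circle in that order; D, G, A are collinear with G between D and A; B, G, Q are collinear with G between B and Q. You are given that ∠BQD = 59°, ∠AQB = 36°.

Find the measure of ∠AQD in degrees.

1. ∠BAD = 59°  [same arc DB]
2. ∠ADB = 36°  [same arc BA]
3. ∠ABD = 85°  [△DBA]
4. ∠AQD = 95°  [cyclic DBAQ, opposite ∠B+∠Q]

∠AQD = 95°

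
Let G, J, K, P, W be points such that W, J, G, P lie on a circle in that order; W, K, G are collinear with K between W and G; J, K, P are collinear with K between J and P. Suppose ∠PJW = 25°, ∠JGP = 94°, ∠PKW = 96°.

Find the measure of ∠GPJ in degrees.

∠GPJ = 71°

1. ∠PGW = 25°  [same arc WP]
2. ∠GKP = 84°  [linear pair at K on WG]
3. ∠GPJ = 71°  [△GKP]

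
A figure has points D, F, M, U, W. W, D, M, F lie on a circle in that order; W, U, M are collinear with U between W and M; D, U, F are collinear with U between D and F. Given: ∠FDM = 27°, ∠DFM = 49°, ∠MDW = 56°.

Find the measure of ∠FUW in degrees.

1. ∠FWM = 27°  [same arc MF]
2. ∠DWM = 49°  [same arc DM]
3. ∠DMW = 75°  [△WDM]
4. ∠DFW = 75°  [same arc WD]
5. ∠FUW = 78°  [△WUF]

∠FUW = 78°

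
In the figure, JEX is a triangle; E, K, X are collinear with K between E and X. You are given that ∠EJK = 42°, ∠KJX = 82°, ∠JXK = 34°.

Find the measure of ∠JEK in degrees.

1. ∠JKX = 64°  [△JKX]
2. ∠EKJ = 116°  [linear pair at K on EX]
3. ∠JEK = 22°  [△JEK]

∠JEK = 22°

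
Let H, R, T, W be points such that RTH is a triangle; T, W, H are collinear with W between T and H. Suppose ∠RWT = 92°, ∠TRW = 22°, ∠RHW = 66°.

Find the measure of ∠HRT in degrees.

∠HRT = 48°

1. ∠RTW = 66°  [△RTW]
2. ∠RHT = 66°  [W on ray HT]
3. ∠HTR = 66°  [W on ray TH]
4. ∠HRT = 48°  [△RTH]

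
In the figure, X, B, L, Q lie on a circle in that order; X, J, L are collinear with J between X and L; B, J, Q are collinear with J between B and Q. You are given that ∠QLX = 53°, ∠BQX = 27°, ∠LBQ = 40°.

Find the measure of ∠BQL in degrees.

1. ∠QBX = 53°  [same arc XQ]
2. ∠BXQ = 100°  [△XBQ]
3. ∠BLQ = 80°  [cyclic XBLQ, opposite ∠X+∠L]
4. ∠BQL = 60°  [△BLQ]

∠BQL = 60°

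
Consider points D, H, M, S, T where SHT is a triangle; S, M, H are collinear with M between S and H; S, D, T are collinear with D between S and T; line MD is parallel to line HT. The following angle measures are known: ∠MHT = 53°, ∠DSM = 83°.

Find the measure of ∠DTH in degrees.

∠DTH = 44°

1. ∠SHT = 53°  [M on ray HS]
2. ∠HST = 83°  [M on SH, D on ST]
3. ∠HTS = 44°  [△SHT]
4. ∠DTH = 44°  [D on ray TS]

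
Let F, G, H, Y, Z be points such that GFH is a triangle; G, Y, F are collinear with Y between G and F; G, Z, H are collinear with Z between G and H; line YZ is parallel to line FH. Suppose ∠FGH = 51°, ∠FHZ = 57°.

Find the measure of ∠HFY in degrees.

1. ∠FHG = 57°  [Z on ray HG]
2. ∠GFH = 72°  [△GFH]
3. ∠HFY = 72°  [Y on ray FG]

∠HFY = 72°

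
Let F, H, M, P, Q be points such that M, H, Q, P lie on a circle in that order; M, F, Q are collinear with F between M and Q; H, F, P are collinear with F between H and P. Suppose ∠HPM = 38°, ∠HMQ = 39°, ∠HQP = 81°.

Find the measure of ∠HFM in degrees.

∠HFM = 98°

1. ∠HQM = 38°  [same arc MH]
2. ∠HPQ = 39°  [same arc HQ]
3. ∠PHQ = 60°  [△HQP]
4. ∠HFQ = 82°  [△HFQ]
5. ∠HFM = 98°  [linear pair at F on MQ]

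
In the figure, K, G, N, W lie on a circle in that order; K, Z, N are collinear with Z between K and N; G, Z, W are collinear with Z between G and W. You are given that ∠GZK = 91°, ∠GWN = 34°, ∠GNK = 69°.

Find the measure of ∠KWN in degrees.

∠KWN = 103°

1. ∠GKN = 34°  [same arc GN]
2. ∠KGN = 77°  [△KGN]
3. ∠KWN = 103°  [cyclic KGNW, opposite ∠G+∠W]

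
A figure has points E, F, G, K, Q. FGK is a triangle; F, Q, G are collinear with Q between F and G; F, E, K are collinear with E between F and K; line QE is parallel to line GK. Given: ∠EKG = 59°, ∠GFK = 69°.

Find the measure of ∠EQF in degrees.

1. ∠FKG = 59°  [E on ray KF]
2. ∠FGK = 52°  [△FGK]
3. ∠EQF = 52°  [QE∥GK, corresponding at Q]

∠EQF = 52°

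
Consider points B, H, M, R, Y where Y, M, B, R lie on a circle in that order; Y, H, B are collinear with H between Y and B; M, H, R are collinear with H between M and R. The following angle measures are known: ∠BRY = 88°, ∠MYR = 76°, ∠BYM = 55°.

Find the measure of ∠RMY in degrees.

∠RMY = 71°

1. ∠BMY = 92°  [cyclic YMBR, opposite ∠M+∠R]
2. ∠MBY = 33°  [△YMB]
3. ∠MRY = 33°  [same arc YM]
4. ∠RMY = 71°  [△YMR]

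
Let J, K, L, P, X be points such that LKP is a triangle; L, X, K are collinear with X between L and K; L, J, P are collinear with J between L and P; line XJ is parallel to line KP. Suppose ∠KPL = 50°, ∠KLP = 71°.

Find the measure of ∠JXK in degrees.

∠JXK = 121°

1. ∠LKP = 59°  [△LKP]
2. ∠JXL = 59°  [XJ∥KP, corresponding at X]
3. ∠JXK = 121°  [linear pair at X on LK]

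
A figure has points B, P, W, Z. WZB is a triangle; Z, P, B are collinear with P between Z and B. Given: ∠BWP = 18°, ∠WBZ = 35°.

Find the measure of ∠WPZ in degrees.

∠WPZ = 53°

1. ∠PBW = 35°  [P on ray BZ]
2. ∠BPW = 127°  [△WPB]
3. ∠WPZ = 53°  [linear pair at P on ZB]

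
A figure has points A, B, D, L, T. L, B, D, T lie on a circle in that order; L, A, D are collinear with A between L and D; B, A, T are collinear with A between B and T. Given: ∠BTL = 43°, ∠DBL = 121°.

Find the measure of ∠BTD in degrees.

∠BTD = 16°

1. ∠BDL = 43°  [same arc LB]
2. ∠BLD = 16°  [△LBD]
3. ∠BTD = 16°  [same arc BD]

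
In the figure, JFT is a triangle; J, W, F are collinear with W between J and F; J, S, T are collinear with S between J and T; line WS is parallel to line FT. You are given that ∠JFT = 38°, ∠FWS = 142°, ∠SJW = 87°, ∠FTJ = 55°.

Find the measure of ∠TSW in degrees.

1. ∠JWS = 38°  [WS∥FT, corresponding at W]
2. ∠JSW = 55°  [△JWS]
3. ∠TSW = 125°  [linear pair at S on JT]

∠TSW = 125°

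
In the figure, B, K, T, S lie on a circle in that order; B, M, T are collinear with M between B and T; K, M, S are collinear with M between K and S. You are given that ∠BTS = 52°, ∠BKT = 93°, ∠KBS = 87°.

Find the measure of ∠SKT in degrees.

1. ∠BST = 87°  [cyclic BKTS, opposite ∠K+∠S]
2. ∠SBT = 41°  [△BTS]
3. ∠SKT = 41°  [same arc TS]

∠SKT = 41°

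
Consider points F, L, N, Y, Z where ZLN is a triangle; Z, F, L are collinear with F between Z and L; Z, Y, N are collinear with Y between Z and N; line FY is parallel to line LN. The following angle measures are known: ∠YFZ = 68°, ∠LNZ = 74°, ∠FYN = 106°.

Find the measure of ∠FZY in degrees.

∠FZY = 38°

1. ∠NLZ = 68°  [FY∥LN, corresponding at F]
2. ∠LZN = 38°  [△ZLN]
3. ∠FZY = 38°  [F on ZL, Y on ZN]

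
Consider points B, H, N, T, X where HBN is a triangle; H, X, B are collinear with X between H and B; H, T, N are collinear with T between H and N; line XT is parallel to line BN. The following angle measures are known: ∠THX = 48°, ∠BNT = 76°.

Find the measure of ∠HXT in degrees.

∠HXT = 56°

1. ∠BHN = 48°  [X on HB, T on HN]
2. ∠BNH = 76°  [T on ray NH]
3. ∠HBN = 56°  [△HBN]
4. ∠HXT = 56°  [XT∥BN, corresponding at X]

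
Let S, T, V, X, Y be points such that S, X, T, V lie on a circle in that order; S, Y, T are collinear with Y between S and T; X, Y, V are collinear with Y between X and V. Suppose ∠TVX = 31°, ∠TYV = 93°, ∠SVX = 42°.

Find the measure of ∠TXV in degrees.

1. ∠SYX = 93°  [vertical angles at Y]
2. ∠STX = 42°  [same arc SX]
3. ∠TYX = 87°  [linear pair at Y on ST]
4. ∠TXV = 51°  [△XYT]

∠TXV = 51°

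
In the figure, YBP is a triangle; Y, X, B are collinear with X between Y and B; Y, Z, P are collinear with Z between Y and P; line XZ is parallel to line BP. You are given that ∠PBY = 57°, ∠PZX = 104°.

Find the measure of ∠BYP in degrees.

1. ∠YXZ = 57°  [XZ∥BP, corresponding at X]
2. ∠XZY = 76°  [linear pair at Z on YP]
3. ∠XYZ = 47°  [△YXZ]
4. ∠BYP = 47°  [X on YB, Z on YP]

∠BYP = 47°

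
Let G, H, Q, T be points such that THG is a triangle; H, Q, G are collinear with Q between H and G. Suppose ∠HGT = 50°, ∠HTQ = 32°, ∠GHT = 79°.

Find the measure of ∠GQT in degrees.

1. ∠QHT = 79°  [Q on ray HG]
2. ∠HQT = 69°  [△THQ]
3. ∠GQT = 111°  [linear pair at Q on HG]

∠GQT = 111°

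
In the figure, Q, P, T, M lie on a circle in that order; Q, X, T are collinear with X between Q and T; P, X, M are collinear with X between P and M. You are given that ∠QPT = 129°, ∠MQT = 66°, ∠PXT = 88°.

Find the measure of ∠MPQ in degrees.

∠MPQ = 63°

1. ∠QMT = 51°  [cyclic QPTM, opposite ∠P+∠M]
2. ∠MTQ = 63°  [△QTM]
3. ∠MPQ = 63°  [same arc QM]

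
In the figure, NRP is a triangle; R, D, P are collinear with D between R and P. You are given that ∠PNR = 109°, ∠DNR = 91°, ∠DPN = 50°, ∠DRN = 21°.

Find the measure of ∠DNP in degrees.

1. ∠NDR = 68°  [△NRD]
2. ∠NDP = 112°  [linear pair at D on RP]
3. ∠DNP = 18°  [△NDP]

∠DNP = 18°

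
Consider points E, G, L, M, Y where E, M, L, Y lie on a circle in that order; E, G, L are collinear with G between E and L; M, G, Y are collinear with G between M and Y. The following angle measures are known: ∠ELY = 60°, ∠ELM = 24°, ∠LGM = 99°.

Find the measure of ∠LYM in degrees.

1. ∠EMY = 60°  [same arc EY]
2. ∠EGM = 81°  [linear pair at G on EL]
3. ∠LEM = 39°  [△EGM]
4. ∠LYM = 39°  [same arc ML]

∠LYM = 39°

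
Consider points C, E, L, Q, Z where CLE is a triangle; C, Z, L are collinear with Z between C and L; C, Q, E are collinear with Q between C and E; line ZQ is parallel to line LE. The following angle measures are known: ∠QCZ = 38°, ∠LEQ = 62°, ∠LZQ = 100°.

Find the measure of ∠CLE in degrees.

1. ∠ECL = 38°  [Z on CL, Q on CE]
2. ∠CEL = 62°  [Q on ray EC]
3. ∠CLE = 80°  [△CLE]

∠CLE = 80°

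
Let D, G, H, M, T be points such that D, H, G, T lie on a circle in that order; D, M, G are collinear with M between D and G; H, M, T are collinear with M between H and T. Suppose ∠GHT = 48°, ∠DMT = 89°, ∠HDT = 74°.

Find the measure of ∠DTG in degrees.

1. ∠GDT = 48°  [same arc GT]
2. ∠DTH = 43°  [△DMT]
3. ∠DHT = 63°  [△DHT]
4. ∠DGT = 63°  [same arc DT]
5. ∠DTG = 69°  [△DGT]

∠DTG = 69°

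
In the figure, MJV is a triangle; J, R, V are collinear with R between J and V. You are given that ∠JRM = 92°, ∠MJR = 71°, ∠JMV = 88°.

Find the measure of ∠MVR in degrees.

1. ∠MJV = 71°  [R on ray JV]
2. ∠JVM = 21°  [△MJV]
3. ∠MVR = 21°  [R on ray VJ]

∠MVR = 21°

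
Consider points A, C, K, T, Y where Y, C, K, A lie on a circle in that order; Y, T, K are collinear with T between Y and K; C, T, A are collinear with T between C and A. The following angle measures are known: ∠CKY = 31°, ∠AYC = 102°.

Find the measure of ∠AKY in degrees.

1. ∠CAY = 31°  [same arc YC]
2. ∠ACY = 47°  [△YCA]
3. ∠AKY = 47°  [same arc YA]

∠AKY = 47°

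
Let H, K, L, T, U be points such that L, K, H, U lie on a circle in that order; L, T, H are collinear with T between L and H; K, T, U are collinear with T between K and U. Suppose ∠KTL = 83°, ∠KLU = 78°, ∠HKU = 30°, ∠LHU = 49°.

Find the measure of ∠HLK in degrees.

∠HLK = 48°

1. ∠KHU = 102°  [cyclic LKHU, opposite ∠L+∠H]
2. ∠HUK = 48°  [△KHU]
3. ∠HLK = 48°  [same arc KH]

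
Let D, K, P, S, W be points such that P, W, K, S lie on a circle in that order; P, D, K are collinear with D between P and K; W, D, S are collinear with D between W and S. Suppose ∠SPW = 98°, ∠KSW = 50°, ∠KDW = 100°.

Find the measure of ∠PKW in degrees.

∠PKW = 32°

1. ∠SKW = 82°  [cyclic PWKS, opposite ∠P+∠K]
2. ∠KWS = 48°  [△WKS]
3. ∠PKW = 32°  [△WDK]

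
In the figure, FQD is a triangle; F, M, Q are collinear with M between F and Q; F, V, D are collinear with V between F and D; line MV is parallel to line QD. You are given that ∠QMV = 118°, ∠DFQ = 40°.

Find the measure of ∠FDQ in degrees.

∠FDQ = 78°

1. ∠FMV = 62°  [linear pair at M on FQ]
2. ∠MFV = 40°  [M on FQ, V on FD]
3. ∠FVM = 78°  [△FMV]
4. ∠FDQ = 78°  [MV∥QD, corresponding at V]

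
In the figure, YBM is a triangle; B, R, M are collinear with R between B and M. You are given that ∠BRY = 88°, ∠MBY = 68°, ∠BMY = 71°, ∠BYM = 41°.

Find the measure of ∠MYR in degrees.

∠MYR = 17°

1. ∠MRY = 92°  [linear pair at R on BM]
2. ∠RMY = 71°  [R on ray MB]
3. ∠MYR = 17°  [△YRM]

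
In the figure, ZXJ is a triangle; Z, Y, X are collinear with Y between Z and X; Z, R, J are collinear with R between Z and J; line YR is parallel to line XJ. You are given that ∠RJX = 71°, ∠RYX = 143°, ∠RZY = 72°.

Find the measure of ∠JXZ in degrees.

∠JXZ = 37°

1. ∠XJZ = 71°  [R on ray JZ]
2. ∠JZX = 72°  [Y on ZX, R on ZJ]
3. ∠JXZ = 37°  [△ZXJ]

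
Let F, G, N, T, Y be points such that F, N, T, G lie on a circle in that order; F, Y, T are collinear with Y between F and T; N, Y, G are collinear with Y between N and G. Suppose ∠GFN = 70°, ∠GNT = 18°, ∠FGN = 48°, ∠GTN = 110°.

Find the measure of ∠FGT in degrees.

∠FGT = 100°

1. ∠FNG = 62°  [△FNG]
2. ∠GFT = 18°  [same arc TG]
3. ∠FTG = 62°  [same arc FG]
4. ∠FGT = 100°  [△FTG]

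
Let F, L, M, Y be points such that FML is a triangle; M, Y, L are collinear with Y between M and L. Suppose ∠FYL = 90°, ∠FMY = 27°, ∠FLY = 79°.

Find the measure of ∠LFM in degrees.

∠LFM = 74°

1. ∠FML = 27°  [Y on ray ML]
2. ∠FLM = 79°  [Y on ray LM]
3. ∠LFM = 74°  [△FML]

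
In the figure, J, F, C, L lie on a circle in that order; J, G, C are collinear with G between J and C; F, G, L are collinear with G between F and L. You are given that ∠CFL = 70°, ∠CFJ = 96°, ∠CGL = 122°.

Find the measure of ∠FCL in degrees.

∠FCL = 78°

1. ∠CJL = 70°  [same arc CL]
2. ∠CLJ = 84°  [cyclic JFCL, opposite ∠F+∠L]
3. ∠JCL = 26°  [△JCL]
4. ∠CLF = 32°  [△CGL]
5. ∠FCL = 78°  [△FCL]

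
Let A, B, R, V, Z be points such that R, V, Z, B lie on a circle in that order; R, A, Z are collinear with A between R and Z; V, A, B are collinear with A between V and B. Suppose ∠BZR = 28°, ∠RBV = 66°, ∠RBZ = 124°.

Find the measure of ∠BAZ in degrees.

1. ∠BRZ = 28°  [△RZB]
2. ∠BAR = 86°  [△RAB]
3. ∠BAZ = 94°  [linear pair at A on RZ]

∠BAZ = 94°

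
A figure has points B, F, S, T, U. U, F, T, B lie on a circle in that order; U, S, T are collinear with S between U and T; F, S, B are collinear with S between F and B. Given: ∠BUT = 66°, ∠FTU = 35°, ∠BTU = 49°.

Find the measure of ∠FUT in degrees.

∠FUT = 30°

1. ∠BFT = 66°  [same arc TB]
2. ∠FST = 79°  [△FST]
3. ∠BFU = 49°  [same arc UB]
4. ∠FSU = 101°  [linear pair at S on UT]
5. ∠FUT = 30°  [△USF]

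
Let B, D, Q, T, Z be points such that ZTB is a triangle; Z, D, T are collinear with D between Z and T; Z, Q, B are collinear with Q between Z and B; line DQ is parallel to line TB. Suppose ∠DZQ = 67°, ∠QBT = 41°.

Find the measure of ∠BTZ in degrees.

1. ∠BZT = 67°  [D on ZT, Q on ZB]
2. ∠TBZ = 41°  [Q on ray BZ]
3. ∠BTZ = 72°  [△ZTB]

∠BTZ = 72°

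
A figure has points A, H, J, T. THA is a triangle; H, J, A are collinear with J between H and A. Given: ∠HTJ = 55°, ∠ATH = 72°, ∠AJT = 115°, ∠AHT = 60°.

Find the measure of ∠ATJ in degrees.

1. ∠HAT = 48°  [△THA]
2. ∠JAT = 48°  [J on ray AH]
3. ∠ATJ = 17°  [△TJA]

∠ATJ = 17°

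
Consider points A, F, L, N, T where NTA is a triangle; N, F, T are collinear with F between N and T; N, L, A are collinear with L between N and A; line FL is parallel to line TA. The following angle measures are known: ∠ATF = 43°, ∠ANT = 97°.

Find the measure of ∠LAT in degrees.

∠LAT = 40°

1. ∠ATN = 43°  [F on ray TN]
2. ∠NAT = 40°  [△NTA]
3. ∠LAT = 40°  [L on ray AN]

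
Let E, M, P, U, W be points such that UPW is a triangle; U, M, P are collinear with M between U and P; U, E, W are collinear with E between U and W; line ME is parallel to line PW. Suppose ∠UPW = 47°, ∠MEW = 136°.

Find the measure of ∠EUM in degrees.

1. ∠EMU = 47°  [ME∥PW, corresponding at M]
2. ∠MEU = 44°  [linear pair at E on UW]
3. ∠EUM = 89°  [△UME]

∠EUM = 89°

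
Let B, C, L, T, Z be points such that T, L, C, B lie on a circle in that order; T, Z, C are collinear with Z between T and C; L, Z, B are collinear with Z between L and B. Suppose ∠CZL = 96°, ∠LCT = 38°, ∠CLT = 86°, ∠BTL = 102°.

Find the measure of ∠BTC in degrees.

∠BTC = 46°

1. ∠BZT = 96°  [vertical angles at Z]
2. ∠LBT = 38°  [same arc TL]
3. ∠BTC = 46°  [△TZB]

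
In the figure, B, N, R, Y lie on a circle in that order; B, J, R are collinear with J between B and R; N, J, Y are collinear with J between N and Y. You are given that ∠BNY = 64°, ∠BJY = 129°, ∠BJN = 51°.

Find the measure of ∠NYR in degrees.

∠NYR = 65°

1. ∠BRY = 64°  [same arc BY]
2. ∠RJY = 51°  [linear pair at J on BR]
3. ∠NYR = 65°  [△RJY]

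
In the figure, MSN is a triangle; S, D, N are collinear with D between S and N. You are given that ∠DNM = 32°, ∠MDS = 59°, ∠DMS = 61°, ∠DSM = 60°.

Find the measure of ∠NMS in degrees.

1. ∠MNS = 32°  [D on ray NS]
2. ∠MSN = 60°  [D on ray SN]
3. ∠NMS = 88°  [△MSN]

∠NMS = 88°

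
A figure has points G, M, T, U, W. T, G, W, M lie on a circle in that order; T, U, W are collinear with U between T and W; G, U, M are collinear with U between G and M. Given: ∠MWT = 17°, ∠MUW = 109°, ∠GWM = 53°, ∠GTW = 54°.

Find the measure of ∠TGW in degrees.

∠TGW = 90°

1. ∠GMW = 54°  [△WUM]
2. ∠GUT = 109°  [vertical angles at U]
3. ∠MGW = 73°  [△GWM]
4. ∠GUW = 71°  [linear pair at U on TW]
5. ∠GWT = 36°  [△GUW]
6. ∠TGW = 90°  [△TGW]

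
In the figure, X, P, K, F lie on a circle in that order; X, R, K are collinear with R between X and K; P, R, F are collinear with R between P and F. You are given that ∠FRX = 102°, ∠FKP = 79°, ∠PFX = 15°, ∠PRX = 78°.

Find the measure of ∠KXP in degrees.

∠KXP = 38°

1. ∠FXP = 101°  [cyclic XPKF, opposite ∠X+∠K]
2. ∠FPX = 64°  [△XPF]
3. ∠KXP = 38°  [△XRP]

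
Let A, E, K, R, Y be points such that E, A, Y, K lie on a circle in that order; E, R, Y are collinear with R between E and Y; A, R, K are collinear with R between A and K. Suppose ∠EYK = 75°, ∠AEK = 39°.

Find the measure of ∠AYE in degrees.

∠AYE = 66°

1. ∠EAK = 75°  [same arc EK]
2. ∠AKE = 66°  [△EAK]
3. ∠AYE = 66°  [same arc EA]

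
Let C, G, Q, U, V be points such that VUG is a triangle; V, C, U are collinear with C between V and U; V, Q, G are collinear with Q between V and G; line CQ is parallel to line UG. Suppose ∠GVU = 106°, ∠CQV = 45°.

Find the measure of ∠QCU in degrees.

∠QCU = 151°

1. ∠CVQ = 106°  [C on VU, Q on VG]
2. ∠QCV = 29°  [△VCQ]
3. ∠QCU = 151°  [linear pair at C on VU]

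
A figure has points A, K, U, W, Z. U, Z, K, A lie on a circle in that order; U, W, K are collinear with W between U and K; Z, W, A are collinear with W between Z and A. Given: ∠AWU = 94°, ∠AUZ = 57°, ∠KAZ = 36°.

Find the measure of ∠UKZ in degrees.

1. ∠KWZ = 94°  [vertical angles at W]
2. ∠AKZ = 123°  [cyclic UZKA, opposite ∠U+∠K]
3. ∠AZK = 21°  [△ZKA]
4. ∠UKZ = 65°  [△ZWK]

∠UKZ = 65°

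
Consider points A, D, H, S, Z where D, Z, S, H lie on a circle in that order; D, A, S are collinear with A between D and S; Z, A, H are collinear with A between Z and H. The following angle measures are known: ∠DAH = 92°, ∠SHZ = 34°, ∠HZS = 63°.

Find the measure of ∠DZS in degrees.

∠DZS = 121°

1. ∠SAZ = 92°  [vertical angles at A]
2. ∠SDZ = 34°  [same arc ZS]
3. ∠DSZ = 25°  [△ZAS]
4. ∠DZS = 121°  [△DZS]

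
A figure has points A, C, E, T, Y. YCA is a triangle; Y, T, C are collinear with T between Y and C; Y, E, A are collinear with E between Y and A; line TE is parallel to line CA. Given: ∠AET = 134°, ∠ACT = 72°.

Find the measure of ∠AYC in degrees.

∠AYC = 62°

1. ∠TEY = 46°  [linear pair at E on YA]
2. ∠ACY = 72°  [T on ray CY]
3. ∠CAY = 46°  [TE∥CA, corresponding at E]
4. ∠AYC = 62°  [△YCA]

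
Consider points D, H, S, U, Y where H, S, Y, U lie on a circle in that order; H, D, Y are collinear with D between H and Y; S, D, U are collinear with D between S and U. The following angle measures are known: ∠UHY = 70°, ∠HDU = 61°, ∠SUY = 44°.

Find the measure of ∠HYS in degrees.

1. ∠USY = 70°  [same arc YU]
2. ∠SDY = 61°  [vertical angles at D]
3. ∠HYS = 49°  [△SDY]

∠HYS = 49°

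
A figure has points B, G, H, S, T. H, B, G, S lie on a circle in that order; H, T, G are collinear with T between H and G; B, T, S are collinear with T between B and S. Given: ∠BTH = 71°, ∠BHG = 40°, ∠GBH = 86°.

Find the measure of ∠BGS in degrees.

1. ∠BTG = 109°  [linear pair at T on HG]
2. ∠BSG = 40°  [same arc BG]
3. ∠BGH = 54°  [△HBG]
4. ∠GBS = 17°  [△BTG]
5. ∠BGS = 123°  [△BGS]

∠BGS = 123°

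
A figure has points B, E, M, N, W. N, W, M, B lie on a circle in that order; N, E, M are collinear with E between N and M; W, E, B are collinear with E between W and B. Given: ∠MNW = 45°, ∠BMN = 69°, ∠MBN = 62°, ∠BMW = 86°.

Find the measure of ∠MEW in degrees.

1. ∠MBW = 45°  [same arc WM]
2. ∠MWN = 118°  [cyclic NWMB, opposite ∠W+∠B]
3. ∠BWM = 49°  [△WMB]
4. ∠NMW = 17°  [△NWM]
5. ∠MEW = 114°  [△WEM]

∠MEW = 114°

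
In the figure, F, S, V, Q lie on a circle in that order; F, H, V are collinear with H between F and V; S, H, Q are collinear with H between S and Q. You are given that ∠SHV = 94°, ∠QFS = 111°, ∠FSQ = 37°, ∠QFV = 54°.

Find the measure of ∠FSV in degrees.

∠FSV = 91°

1. ∠FHS = 86°  [linear pair at H on FV]
2. ∠FQS = 32°  [△FSQ]
3. ∠SFV = 57°  [△FHS]
4. ∠FVS = 32°  [same arc FS]
5. ∠FSV = 91°  [△FSV]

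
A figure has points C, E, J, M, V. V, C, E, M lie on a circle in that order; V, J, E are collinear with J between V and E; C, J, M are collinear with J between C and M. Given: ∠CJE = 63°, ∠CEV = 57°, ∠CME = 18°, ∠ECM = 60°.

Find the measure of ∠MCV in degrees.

∠MCV = 45°

1. ∠CJV = 117°  [linear pair at J on VE]
2. ∠CVE = 18°  [same arc CE]
3. ∠MCV = 45°  [△VJC]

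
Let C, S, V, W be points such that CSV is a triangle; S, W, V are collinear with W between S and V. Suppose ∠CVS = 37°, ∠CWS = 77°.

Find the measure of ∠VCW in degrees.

∠VCW = 40°

1. ∠CVW = 37°  [W on ray VS]
2. ∠CWV = 103°  [linear pair at W on SV]
3. ∠VCW = 40°  [△CWV]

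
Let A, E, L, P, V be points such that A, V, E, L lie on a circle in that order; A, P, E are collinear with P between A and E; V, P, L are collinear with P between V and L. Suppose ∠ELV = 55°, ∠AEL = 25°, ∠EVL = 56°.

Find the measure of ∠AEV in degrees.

1. ∠LEV = 69°  [△VEL]
2. ∠AVL = 25°  [same arc AL]
3. ∠LAV = 111°  [cyclic AVEL, opposite ∠A+∠E]
4. ∠ALV = 44°  [△AVL]
5. ∠AEV = 44°  [same arc AV]

∠AEV = 44°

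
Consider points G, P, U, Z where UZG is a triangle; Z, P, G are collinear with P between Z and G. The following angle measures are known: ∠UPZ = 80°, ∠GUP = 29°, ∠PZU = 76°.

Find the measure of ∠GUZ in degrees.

1. ∠GPU = 100°  [linear pair at P on ZG]
2. ∠PGU = 51°  [△UPG]
3. ∠GZU = 76°  [P on ray ZG]
4. ∠UGZ = 51°  [P on ray GZ]
5. ∠GUZ = 53°  [△UZG]

∠GUZ = 53°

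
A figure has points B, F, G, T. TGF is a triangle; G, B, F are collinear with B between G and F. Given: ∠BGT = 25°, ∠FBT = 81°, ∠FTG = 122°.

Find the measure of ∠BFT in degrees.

∠BFT = 33°

1. ∠FGT = 25°  [B on ray GF]
2. ∠GFT = 33°  [△TGF]
3. ∠BFT = 33°  [B on ray FG]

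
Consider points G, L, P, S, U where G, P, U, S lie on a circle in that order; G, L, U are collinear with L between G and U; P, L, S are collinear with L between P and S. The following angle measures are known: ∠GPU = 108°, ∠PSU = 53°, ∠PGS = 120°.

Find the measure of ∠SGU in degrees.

1. ∠PUS = 60°  [cyclic GPUS, opposite ∠G+∠U]
2. ∠SPU = 67°  [△PUS]
3. ∠SGU = 67°  [same arc US]

∠SGU = 67°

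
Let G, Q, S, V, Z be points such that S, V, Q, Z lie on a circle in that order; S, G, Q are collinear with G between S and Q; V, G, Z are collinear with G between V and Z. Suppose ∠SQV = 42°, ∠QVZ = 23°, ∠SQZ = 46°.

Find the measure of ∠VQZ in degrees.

∠VQZ = 88°

1. ∠SZV = 42°  [same arc SV]
2. ∠SVZ = 46°  [same arc SZ]
3. ∠VSZ = 92°  [△SVZ]
4. ∠VQZ = 88°  [cyclic SVQZ, opposite ∠S+∠Q]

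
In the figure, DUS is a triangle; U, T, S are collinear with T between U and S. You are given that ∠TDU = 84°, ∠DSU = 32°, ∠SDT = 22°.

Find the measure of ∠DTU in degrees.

1. ∠DST = 32°  [T on ray SU]
2. ∠DTS = 126°  [△DTS]
3. ∠DTU = 54°  [linear pair at T on US]

∠DTU = 54°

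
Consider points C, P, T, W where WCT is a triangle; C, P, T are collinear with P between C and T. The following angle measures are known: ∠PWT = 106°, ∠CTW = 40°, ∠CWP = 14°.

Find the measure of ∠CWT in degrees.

1. ∠PTW = 40°  [P on ray TC]
2. ∠TPW = 34°  [△WPT]
3. ∠CPW = 146°  [linear pair at P on CT]
4. ∠PCW = 20°  [△WCP]
5. ∠TCW = 20°  [P on ray CT]
6. ∠CWT = 120°  [△WCT]

∠CWT = 120°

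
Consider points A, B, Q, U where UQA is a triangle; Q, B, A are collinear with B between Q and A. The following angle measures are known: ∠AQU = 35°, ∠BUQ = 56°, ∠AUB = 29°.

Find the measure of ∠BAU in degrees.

1. ∠BQU = 35°  [B on ray QA]
2. ∠QBU = 89°  [△UQB]
3. ∠ABU = 91°  [linear pair at B on QA]
4. ∠BAU = 60°  [△UBA]

∠BAU = 60°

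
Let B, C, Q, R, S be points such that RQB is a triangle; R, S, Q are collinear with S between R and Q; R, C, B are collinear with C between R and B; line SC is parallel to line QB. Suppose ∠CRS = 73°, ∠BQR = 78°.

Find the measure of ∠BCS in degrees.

∠BCS = 151°

1. ∠BRQ = 73°  [S on RQ, C on RB]
2. ∠QBR = 29°  [△RQB]
3. ∠RCS = 29°  [SC∥QB, corresponding at C]
4. ∠BCS = 151°  [linear pair at C on RB]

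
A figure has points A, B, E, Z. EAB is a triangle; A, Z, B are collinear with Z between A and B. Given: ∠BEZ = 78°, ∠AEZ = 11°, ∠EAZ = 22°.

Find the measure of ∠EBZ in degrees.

1. ∠AZE = 147°  [△EAZ]
2. ∠BZE = 33°  [linear pair at Z on AB]
3. ∠EBZ = 69°  [△EZB]

∠EBZ = 69°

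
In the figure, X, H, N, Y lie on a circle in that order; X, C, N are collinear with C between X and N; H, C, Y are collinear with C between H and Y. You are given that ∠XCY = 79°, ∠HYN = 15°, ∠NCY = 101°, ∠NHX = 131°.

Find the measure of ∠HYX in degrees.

∠HYX = 34°

1. ∠HXN = 15°  [same arc HN]
2. ∠HNX = 34°  [△XHN]
3. ∠HYX = 34°  [same arc XH]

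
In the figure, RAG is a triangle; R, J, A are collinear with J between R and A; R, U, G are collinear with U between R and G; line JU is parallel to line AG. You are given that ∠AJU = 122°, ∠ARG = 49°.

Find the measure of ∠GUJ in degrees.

1. ∠RJU = 58°  [linear pair at J on RA]
2. ∠JRU = 49°  [J on RA, U on RG]
3. ∠JUR = 73°  [△RJU]
4. ∠GUJ = 107°  [linear pair at U on RG]

∠GUJ = 107°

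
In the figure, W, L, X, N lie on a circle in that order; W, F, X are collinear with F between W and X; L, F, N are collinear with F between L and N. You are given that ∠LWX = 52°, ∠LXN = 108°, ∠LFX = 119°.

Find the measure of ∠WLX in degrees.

∠WLX = 87°

1. ∠LNX = 52°  [same arc LX]
2. ∠NLX = 20°  [△LXN]
3. ∠LXW = 41°  [△LFX]
4. ∠WLX = 87°  [△WLX]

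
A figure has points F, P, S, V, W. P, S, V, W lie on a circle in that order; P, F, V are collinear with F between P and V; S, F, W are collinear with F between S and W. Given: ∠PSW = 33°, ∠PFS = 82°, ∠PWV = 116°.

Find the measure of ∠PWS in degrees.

∠PWS = 51°

1. ∠PVW = 33°  [same arc PW]
2. ∠VFW = 82°  [vertical angles at F]
3. ∠VPW = 31°  [△PVW]
4. ∠PFW = 98°  [linear pair at F on PV]
5. ∠PWS = 51°  [△PFW]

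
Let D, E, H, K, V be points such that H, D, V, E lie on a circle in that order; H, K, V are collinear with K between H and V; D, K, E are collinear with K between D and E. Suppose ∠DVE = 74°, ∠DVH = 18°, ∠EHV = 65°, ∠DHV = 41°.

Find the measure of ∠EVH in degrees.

∠EVH = 56°

1. ∠DEH = 18°  [same arc HD]
2. ∠EKH = 97°  [△HKE]
3. ∠DEV = 41°  [same arc DV]
4. ∠EKV = 83°  [linear pair at K on HV]
5. ∠EVH = 56°  [△VKE]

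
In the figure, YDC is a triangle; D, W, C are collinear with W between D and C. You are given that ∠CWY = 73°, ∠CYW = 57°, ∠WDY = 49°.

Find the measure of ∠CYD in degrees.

∠CYD = 81°

1. ∠WCY = 50°  [△YWC]
2. ∠CDY = 49°  [W on ray DC]
3. ∠DCY = 50°  [W on ray CD]
4. ∠CYD = 81°  [△YDC]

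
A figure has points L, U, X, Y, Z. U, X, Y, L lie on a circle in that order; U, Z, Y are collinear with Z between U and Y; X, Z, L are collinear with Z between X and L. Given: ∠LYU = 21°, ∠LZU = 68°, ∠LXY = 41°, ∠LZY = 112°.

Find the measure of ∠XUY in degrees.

∠XUY = 47°

1. ∠LXU = 21°  [same arc UL]
2. ∠UZX = 112°  [vertical angles at Z]
3. ∠XUY = 47°  [△UZX]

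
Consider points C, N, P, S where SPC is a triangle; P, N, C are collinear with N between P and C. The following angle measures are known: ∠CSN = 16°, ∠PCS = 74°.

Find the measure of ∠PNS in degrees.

1. ∠NCS = 74°  [N on ray CP]
2. ∠CNS = 90°  [△SNC]
3. ∠PNS = 90°  [linear pair at N on PC]

∠PNS = 90°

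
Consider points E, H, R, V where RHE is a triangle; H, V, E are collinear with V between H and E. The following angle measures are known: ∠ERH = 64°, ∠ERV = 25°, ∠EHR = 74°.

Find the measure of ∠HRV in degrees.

1. ∠HER = 42°  [△RHE]
2. ∠RHV = 74°  [V on ray HE]
3. ∠REV = 42°  [V on ray EH]
4. ∠EVR = 113°  [△RVE]
5. ∠HVR = 67°  [linear pair at V on HE]
6. ∠HRV = 39°  [△RHV]

∠HRV = 39°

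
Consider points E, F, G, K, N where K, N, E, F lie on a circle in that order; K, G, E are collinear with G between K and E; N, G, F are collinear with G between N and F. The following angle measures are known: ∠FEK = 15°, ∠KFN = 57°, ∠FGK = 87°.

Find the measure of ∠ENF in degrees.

1. ∠KEN = 57°  [same arc KN]
2. ∠EGN = 87°  [vertical angles at G]
3. ∠ENF = 36°  [△NGE]

∠ENF = 36°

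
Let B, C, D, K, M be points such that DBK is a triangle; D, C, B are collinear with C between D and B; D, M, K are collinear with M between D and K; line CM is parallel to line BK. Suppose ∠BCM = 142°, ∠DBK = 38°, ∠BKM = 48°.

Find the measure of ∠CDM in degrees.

1. ∠BKD = 48°  [M on ray KD]
2. ∠BDK = 94°  [△DBK]
3. ∠CDM = 94°  [C on DB, M on DK]

∠CDM = 94°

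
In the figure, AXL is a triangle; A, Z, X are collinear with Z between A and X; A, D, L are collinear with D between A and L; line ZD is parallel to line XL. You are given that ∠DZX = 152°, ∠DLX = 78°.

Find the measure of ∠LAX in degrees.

1. ∠AZD = 28°  [linear pair at Z on AX]
2. ∠ALX = 78°  [D on ray LA]
3. ∠AXL = 28°  [ZD∥XL, corresponding at Z]
4. ∠LAX = 74°  [△AXL]

∠LAX = 74°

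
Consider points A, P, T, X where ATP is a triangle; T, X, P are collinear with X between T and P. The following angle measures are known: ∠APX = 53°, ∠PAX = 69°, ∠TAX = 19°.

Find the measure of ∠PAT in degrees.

1. ∠AXP = 58°  [△AXP]
2. ∠APT = 53°  [X on ray PT]
3. ∠AXT = 122°  [linear pair at X on TP]
4. ∠ATX = 39°  [△ATX]
5. ∠ATP = 39°  [X on ray TP]
6. ∠PAT = 88°  [△ATP]

∠PAT = 88°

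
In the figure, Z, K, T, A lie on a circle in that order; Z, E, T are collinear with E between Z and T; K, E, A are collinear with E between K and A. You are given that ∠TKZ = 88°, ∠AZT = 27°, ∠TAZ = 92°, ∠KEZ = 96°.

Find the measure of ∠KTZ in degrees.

∠KTZ = 69°

1. ∠AKT = 27°  [same arc TA]
2. ∠KET = 84°  [linear pair at E on ZT]
3. ∠KTZ = 69°  [△KET]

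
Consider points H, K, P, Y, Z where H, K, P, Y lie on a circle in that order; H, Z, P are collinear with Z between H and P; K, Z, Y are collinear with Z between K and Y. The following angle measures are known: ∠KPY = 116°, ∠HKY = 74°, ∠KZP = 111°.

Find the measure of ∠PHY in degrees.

∠PHY = 27°

1. ∠KHY = 64°  [cyclic HKPY, opposite ∠H+∠P]
2. ∠HYK = 42°  [△HKY]
3. ∠HZY = 111°  [vertical angles at Z]
4. ∠PHY = 27°  [△HZY]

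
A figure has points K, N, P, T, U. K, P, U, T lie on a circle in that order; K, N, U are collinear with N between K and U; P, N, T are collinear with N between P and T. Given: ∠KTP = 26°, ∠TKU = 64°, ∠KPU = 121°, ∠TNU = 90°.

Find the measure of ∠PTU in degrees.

∠PTU = 33°

1. ∠KUP = 26°  [same arc KP]
2. ∠PKU = 33°  [△KPU]
3. ∠PTU = 33°  [same arc PU]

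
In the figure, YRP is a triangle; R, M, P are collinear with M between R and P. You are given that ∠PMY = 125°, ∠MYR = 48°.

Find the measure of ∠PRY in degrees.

1. ∠RMY = 55°  [linear pair at M on RP]
2. ∠MRY = 77°  [△YRM]
3. ∠PRY = 77°  [M on ray RP]

∠PRY = 77°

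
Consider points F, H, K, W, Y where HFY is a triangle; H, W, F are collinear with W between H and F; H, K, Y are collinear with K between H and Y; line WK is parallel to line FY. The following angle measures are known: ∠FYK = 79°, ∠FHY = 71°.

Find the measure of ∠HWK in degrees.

∠HWK = 30°

1. ∠FYH = 79°  [K on ray YH]
2. ∠HFY = 30°  [△HFY]
3. ∠HWK = 30°  [WK∥FY, corresponding at W]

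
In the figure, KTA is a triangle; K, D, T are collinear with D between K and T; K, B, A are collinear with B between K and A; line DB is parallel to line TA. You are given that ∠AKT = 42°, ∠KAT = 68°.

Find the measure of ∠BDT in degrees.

1. ∠ATK = 70°  [△KTA]
2. ∠BDK = 70°  [DB∥TA, corresponding at D]
3. ∠BDT = 110°  [linear pair at D on KT]

∠BDT = 110°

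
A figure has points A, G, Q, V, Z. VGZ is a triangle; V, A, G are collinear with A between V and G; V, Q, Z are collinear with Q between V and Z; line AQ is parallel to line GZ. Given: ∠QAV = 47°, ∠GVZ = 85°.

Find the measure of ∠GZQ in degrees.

1. ∠VGZ = 47°  [AQ∥GZ, corresponding at A]
2. ∠GZV = 48°  [△VGZ]
3. ∠GZQ = 48°  [Q on ray ZV]

∠GZQ = 48°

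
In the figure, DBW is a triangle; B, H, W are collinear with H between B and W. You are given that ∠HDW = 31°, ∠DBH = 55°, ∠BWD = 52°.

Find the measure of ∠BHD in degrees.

∠BHD = 83°

1. ∠DWH = 52°  [H on ray WB]
2. ∠DHW = 97°  [△DHW]
3. ∠BHD = 83°  [linear pair at H on BW]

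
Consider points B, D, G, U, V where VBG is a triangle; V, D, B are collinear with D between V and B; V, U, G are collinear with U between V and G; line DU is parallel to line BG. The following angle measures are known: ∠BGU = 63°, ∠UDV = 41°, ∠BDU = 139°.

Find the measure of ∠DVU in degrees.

1. ∠BGV = 63°  [U on ray GV]
2. ∠GBV = 41°  [DU∥BG, corresponding at D]
3. ∠BVG = 76°  [△VBG]
4. ∠DVU = 76°  [D on VB, U on VG]

∠DVU = 76°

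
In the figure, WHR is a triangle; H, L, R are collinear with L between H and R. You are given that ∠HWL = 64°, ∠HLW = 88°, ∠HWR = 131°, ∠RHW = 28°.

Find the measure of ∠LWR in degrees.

1. ∠RLW = 92°  [linear pair at L on HR]
2. ∠HRW = 21°  [△WHR]
3. ∠LRW = 21°  [L on ray RH]
4. ∠LWR = 67°  [△WLR]

∠LWR = 67°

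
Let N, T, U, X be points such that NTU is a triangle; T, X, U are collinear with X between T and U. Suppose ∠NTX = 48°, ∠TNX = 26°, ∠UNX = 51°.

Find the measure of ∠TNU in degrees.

∠TNU = 77°

1. ∠NXT = 106°  [△NTX]
2. ∠NTU = 48°  [X on ray TU]
3. ∠NXU = 74°  [linear pair at X on TU]
4. ∠NUX = 55°  [△NXU]
5. ∠NUT = 55°  [X on ray UT]
6. ∠TNU = 77°  [△NTU]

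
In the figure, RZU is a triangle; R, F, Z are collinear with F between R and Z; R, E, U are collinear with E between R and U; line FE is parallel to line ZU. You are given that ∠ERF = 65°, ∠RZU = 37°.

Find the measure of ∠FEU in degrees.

1. ∠URZ = 65°  [F on RZ, E on RU]
2. ∠RUZ = 78°  [△RZU]
3. ∠FER = 78°  [FE∥ZU, corresponding at E]
4. ∠FEU = 102°  [linear pair at E on RU]

∠FEU = 102°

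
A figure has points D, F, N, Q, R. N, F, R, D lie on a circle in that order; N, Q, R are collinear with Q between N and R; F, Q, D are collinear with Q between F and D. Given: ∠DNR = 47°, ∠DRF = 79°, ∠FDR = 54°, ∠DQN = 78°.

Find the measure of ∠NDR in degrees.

∠NDR = 109°

1. ∠DFR = 47°  [same arc RD]
2. ∠FNR = 54°  [same arc FR]
3. ∠FQR = 78°  [vertical angles at Q]
4. ∠FRN = 55°  [△FQR]
5. ∠NFR = 71°  [△NFR]
6. ∠NDR = 109°  [cyclic NFRD, opposite ∠F+∠D]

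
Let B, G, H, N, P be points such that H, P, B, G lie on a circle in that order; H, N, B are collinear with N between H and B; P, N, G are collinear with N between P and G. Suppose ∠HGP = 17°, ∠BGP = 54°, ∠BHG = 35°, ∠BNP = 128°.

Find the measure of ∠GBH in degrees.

1. ∠GNH = 128°  [△HNG]
2. ∠BNG = 52°  [linear pair at N on HB]
3. ∠GBH = 74°  [△BNG]

∠GBH = 74°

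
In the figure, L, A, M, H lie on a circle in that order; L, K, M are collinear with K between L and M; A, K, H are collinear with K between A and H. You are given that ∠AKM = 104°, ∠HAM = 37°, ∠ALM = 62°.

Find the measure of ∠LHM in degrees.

1. ∠AML = 39°  [△AKM]
2. ∠LAM = 79°  [△LAM]
3. ∠LHM = 101°  [cyclic LAMH, opposite ∠A+∠H]

∠LHM = 101°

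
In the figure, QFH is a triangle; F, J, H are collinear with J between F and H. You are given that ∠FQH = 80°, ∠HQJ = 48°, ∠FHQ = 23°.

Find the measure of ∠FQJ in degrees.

1. ∠HFQ = 77°  [△QFH]
2. ∠JHQ = 23°  [J on ray HF]
3. ∠JFQ = 77°  [J on ray FH]
4. ∠HJQ = 109°  [△QJH]
5. ∠FJQ = 71°  [linear pair at J on FH]
6. ∠FQJ = 32°  [△QFJ]

∠FQJ = 32°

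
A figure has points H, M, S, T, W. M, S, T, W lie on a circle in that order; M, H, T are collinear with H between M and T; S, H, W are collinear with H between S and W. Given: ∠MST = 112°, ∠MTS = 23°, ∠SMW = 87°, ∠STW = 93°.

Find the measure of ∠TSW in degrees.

∠TSW = 42°

1. ∠SMT = 45°  [△MST]
2. ∠SWT = 45°  [same arc ST]
3. ∠TSW = 42°  [△STW]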